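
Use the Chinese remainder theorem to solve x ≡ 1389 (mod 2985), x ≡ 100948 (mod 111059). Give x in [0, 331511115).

Write x = 1389 + 2985·k. Then 2985·k ≡ 100948 − 1389 ≡ 99559 (mod 111059).
Need 2985⁻¹ mod 111059. Extended Euclid on (111059, 2985):
111059 = 37×2985 + 614
2985 = 4×614 + 529
614 = 1×529 + 85
529 = 6×85 + 19
85 = 4×19 + 9
19 = 2×9 + 1
9 = 9×1 + 0
Back-substitute:
1 = 19 − 2·9
1 = −2·85 + 9·19
1 = 9·529 − 56·85
1 = −56·614 + 65·529
1 = 65·2985 − 316·614
1 = −316·111059 + 11757·2985
2985⁻¹ ≡ 11757 (mod 111059), so k ≡ 11757·99559 ≡ 64362 (mod 111059).
x = 1389 + 2985·64362 = 192121959.

192121959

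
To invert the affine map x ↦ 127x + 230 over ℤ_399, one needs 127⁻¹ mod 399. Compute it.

22

Run Euclid on (399, 127):
399 = 3·127 + 18
127 = 7·18 + 1
18 = 18·1 + 0
The gcd is 1. Working backward:
1 = 127 − 7·18
1 = −7·399 + 22·127
So 127·22 ≡ 1 (mod 399).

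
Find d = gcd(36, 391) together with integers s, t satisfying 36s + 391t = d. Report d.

Euclidean algorithm:
391 = 10×36 + 31
36 = 1×31 + 5
31 = 6×5 + 1
5 = 5×1 + 0
gcd(36, 391) = 1.
Back-substituting:
1 = 31 − 6·5
1 = −6·36 + 7·31
1 = 7·391 − 76·36
So 1 = (7)·391 + (-76)·36.

1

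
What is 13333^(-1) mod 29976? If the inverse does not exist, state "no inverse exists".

22885

gcd(29976, 13333) by repeated division:
29976 = 2·13333 + 3310
13333 = 4·3310 + 93
3310 = 35·93 + 55
93 = 1·55 + 38
55 = 1·38 + 17
38 = 2·17 + 4
17 = 4·4 + 1
4 = 4·1 + 0
Since gcd(13333, 29976) = 1, back-substitute to write 1 as a combination:
1 = 17 − 4·4
1 = −4·38 + 9·17
1 = 9·55 − 13·38
1 = −13·93 + 22·55
1 = 22·3310 − 783·93
1 = −783·13333 + 3154·3310
1 = 3154·29976 − 7091·13333
Hence 13333⁻¹ ≡ -7091 ≡ 22885 (mod 29976).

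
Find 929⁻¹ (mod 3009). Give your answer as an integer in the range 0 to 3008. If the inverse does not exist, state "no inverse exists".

Apply the Euclidean algorithm to 3009 and 929:
3009 = 3·929 + 222
929 = 4·222 + 41
222 = 5·41 + 17
41 = 2·17 + 7
17 = 2·7 + 3
7 = 2·3 + 1
3 = 3·1 + 0
The gcd is 1. Working backward:
1 = 7 − 2·3
1 = −2·17 + 5·7
1 = 5·41 − 12·17
1 = −12·222 + 65·41
1 = 65·929 − 272·222
1 = −272·3009 + 881·929
So 929·881 ≡ 1 (mod 3009).

881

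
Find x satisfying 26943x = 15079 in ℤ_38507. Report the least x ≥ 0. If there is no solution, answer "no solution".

no solution

gcd(26943, 38507):
38507 = 1×26943 + 11564
26943 = 2×11564 + 3815
11564 = 3×3815 + 119
3815 = 32×119 + 7
119 = 17×7 + 0
gcd = 7, but 7 ∤ 15079, so the congruence has no solution.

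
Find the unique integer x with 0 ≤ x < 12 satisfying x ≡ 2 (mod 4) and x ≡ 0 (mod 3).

6

Write x = 2 + 4·k. Then 4·k ≡ 0 − 2 ≡ 1 (mod 3).
Need 4⁻¹ mod 3. Extended Euclid on (3, 1):
3 = 3·1 + 0
4⁻¹ ≡ 1 (mod 3), so k ≡ 1·1 ≡ 1 (mod 3).
x = 2 + 4·1 = 6.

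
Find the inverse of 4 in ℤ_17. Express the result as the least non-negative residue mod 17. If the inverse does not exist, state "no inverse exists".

Run Euclid on (17, 4):
17 = 4·4 + 1
4 = 4·1 + 0
The gcd is 1. Working backward:
1 = 17 − 4·4
Thus 4·(-4) ≡ 1 (mod 17); reducing, -4 mod 17 = 13.

13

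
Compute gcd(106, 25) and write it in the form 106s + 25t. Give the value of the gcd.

Repeated division:
106 = 4*25 + 6
25 = 4*6 + 1
6 = 6*1 + 0
gcd(106, 25) = 1.
Back-substituting:
1 = 25 − 4·6
1 = −4·106 + 17·25
So 1 = (-4)·106 + (17)·25.

1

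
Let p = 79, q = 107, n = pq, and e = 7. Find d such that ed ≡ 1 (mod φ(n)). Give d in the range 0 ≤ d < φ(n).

φ(n) = (p−1)(q−1) = 78·106 = 8268.
Need d with 7·d ≡ 1 (mod 8268). Apply the extended Euclidean algorithm:
8268 = 1181*7 + 1
7 = 7*1 + 0
Back-substitute:
1 = 8268 − 1181·7
So 7·(-1181) ≡ 1 (mod 8268), hence d ≡ -1181 ≡ 7087 (mod 8268).

7087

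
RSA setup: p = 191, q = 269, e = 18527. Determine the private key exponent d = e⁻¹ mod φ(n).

φ(n) = (p−1)(q−1) = 190·268 = 50920.
Need d with 18527·d ≡ 1 (mod 50920). Apply the extended Euclidean algorithm:
50920 = 2×18527 + 13866
18527 = 1×13866 + 4661
13866 = 2×4661 + 4544
4661 = 1×4544 + 117
4544 = 38×117 + 98
117 = 1×98 + 19
98 = 5×19 + 3
19 = 6×3 + 1
3 = 3×1 + 0
Back-substitute:
1 = 19 − 6·3
1 = −6·98 + 31·19
1 = 31·117 − 37·98
1 = −37·4544 + 1437·117
1 = 1437·4661 − 1474·4544
1 = −1474·13866 + 4385·4661
1 = 4385·18527 − 5859·13866
1 = −5859·50920 + 16103·18527
So 18527·16103 ≡ 1 (mod 50920), hence d = 16103.

16103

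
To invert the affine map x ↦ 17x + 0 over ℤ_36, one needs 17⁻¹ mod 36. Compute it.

Extended Euclidean algorithm:
36 = 2*17 + 2
17 = 8*2 + 1
2 = 2*1 + 0
Since gcd(17, 36) = 1, back-substitute to write 1 as a combination:
1 = 17 − 8·2
1 = −8·36 + 17·17
So 17·17 ≡ 1 (mod 36).

17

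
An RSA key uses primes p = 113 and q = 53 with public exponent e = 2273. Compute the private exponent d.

φ(n) = (p−1)(q−1) = 112·52 = 5824.
Need d with 2273·d ≡ 1 (mod 5824). Apply the extended Euclidean algorithm:
5824 = 2·2273 + 1278
2273 = 1·1278 + 995
1278 = 1·995 + 283
995 = 3·283 + 146
283 = 1·146 + 137
146 = 1·137 + 9
137 = 15·9 + 2
9 = 4·2 + 1
2 = 2·1 + 0
Back-substitute:
1 = 9 − 4·2
1 = −4·137 + 61·9
1 = 61·146 − 65·137
1 = −65·283 + 126·146
1 = 126·995 − 443·283
1 = −443·1278 + 569·995
1 = 569·2273 − 1012·1278
1 = −1012·5824 + 2593·2273
So 2273·2593 ≡ 1 (mod 5824), hence d = 2593.

2593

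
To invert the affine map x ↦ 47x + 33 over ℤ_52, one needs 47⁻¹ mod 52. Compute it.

31

gcd(52, 47) by repeated division:
52 = 1*47 + 5
47 = 9*5 + 2
5 = 2*2 + 1
2 = 2*1 + 0
The gcd is 1. Working backward:
1 = 5 − 2·2
1 = −2·47 + 19·5
1 = 19·52 − 21·47
So 47·(-21) ≡ 1 (mod 52), and -21 ≡ 31 (mod 52).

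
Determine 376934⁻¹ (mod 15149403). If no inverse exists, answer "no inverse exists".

6778676

Run Euclid on (15149403, 376934):
15149403 = 40×376934 + 72043
376934 = 5×72043 + 16719
72043 = 4×16719 + 5167
16719 = 3×5167 + 1218
5167 = 4×1218 + 295
1218 = 4×295 + 38
295 = 7×38 + 29
38 = 1×29 + 9
29 = 3×9 + 2
9 = 4×2 + 1
2 = 2×1 + 0
gcd = 1, so the inverse exists. Back-substitute:
1 = 9 − 4·2
1 = −4·29 + 13·9
1 = 13·38 − 17·29
1 = −17·295 + 132·38
1 = 132·1218 − 545·295
1 = −545·5167 + 2312·1218
1 = 2312·16719 − 7481·5167
1 = −7481·72043 + 32236·16719
1 = 32236·376934 − 168661·72043
1 = −168661·15149403 + 6778676·376934
So 376934·6778676 ≡ 1 (mod 15149403).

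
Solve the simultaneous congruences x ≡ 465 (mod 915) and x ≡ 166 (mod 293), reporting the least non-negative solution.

Write x = 465 + 915·k. Then 915·k ≡ 166 − 465 ≡ 287 (mod 293).
Need 915⁻¹ mod 293. Extended Euclid on (293, 36):
293 = 8×36 + 5
36 = 7×5 + 1
5 = 5×1 + 0
Back-substitute:
1 = 36 − 7·5
1 = −7·293 + 57·36
915⁻¹ ≡ 57 (mod 293), so k ≡ 57·287 ≡ 244 (mod 293).
x = 465 + 915·244 = 223725.

223725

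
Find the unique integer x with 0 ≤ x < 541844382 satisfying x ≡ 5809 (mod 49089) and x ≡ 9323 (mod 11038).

Write x = 5809 + 49089·k. Then 49089·k ≡ 9323 − 5809 ≡ 3514 (mod 11038).
Need 49089⁻¹ mod 11038. Extended Euclid on (11038, 4937):
11038 = 2×4937 + 1164
4937 = 4×1164 + 281
1164 = 4×281 + 40
281 = 7×40 + 1
40 = 40×1 + 0
Back-substitute:
1 = 281 − 7·40
1 = −7·1164 + 29·281
1 = 29·4937 − 123·1164
1 = −123·11038 + 275·4937
49089⁻¹ ≡ 275 (mod 11038), so k ≡ 275·3514 ≡ 6044 (mod 11038).
x = 5809 + 49089·6044 = 296699725.

296699725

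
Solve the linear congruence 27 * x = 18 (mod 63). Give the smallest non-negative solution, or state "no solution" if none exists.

3

First find gcd(27, 63):
63 = 2×27 + 9
27 = 3×9 + 0
gcd = 9 and 9 | 18, so solutions exist. Divide through by 9: 3x ≡ 2 (mod 7).
Now find 3⁻¹ mod 7:
7 = 2×3 + 1
3 = 3×1 + 0
Back-substitute:
1 = 7 − 2·3
So 3·(-2) ≡ 1 (mod 7), i.e. 3⁻¹ ≡ 5.
Then x ≡ 5·2 ≡ 3 (mod 7); the smallest non-negative solution is x = 3.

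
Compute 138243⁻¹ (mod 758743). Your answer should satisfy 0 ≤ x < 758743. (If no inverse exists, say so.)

179270

Extended Euclidean algorithm:
758743 = 5×138243 + 67528
138243 = 2×67528 + 3187
67528 = 21×3187 + 601
3187 = 5×601 + 182
601 = 3×182 + 55
182 = 3×55 + 17
55 = 3×17 + 4
17 = 4×4 + 1
4 = 4×1 + 0
The gcd is 1. Working backward:
1 = 17 − 4·4
1 = −4·55 + 13·17
1 = 13·182 − 43·55
1 = −43·601 + 142·182
1 = 142·3187 − 753·601
1 = −753·67528 + 15955·3187
1 = 15955·138243 − 32663·67528
1 = −32663·758743 + 179270·138243
So 138243·179270 ≡ 1 (mod 758743).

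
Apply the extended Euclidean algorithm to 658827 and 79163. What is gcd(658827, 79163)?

1

Repeated division:
658827 = 8*79163 + 25523
79163 = 3*25523 + 2594
25523 = 9*2594 + 2177
2594 = 1*2177 + 417
2177 = 5*417 + 92
417 = 4*92 + 49
92 = 1*49 + 43
49 = 1*43 + 6
43 = 7*6 + 1
6 = 6*1 + 0
gcd(658827, 79163) = 1.
Working backward:
1 = 43 − 7·6
1 = −7·49 + 8·43
1 = 8·92 − 15·49
1 = −15·417 + 68·92
1 = 68·2177 − 355·417
1 = −355·2594 + 423·2177
1 = 423·25523 − 4162·2594
1 = −4162·79163 + 12909·25523
1 = 12909·658827 − 107434·79163
So 1 = (12909)·658827 + (-107434)·79163.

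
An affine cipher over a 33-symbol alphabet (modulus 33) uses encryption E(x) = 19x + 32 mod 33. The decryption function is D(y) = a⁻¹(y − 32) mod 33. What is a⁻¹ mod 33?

Apply the Euclidean algorithm to 33 and 19:
33 = 1·19 + 14
19 = 1·14 + 5
14 = 2·5 + 4
5 = 1·4 + 1
4 = 4·1 + 0
The gcd is 1. Working backward:
1 = 5 − 4
1 = −14 + 3·5
1 = 3·19 − 4·14
1 = −4·33 + 7·19
So 19·7 ≡ 1 (mod 33).

7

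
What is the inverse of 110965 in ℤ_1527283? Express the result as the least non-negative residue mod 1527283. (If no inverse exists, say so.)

gcd(1527283, 110965) by repeated division:
1527283 = 13·110965 + 84738
110965 = 1·84738 + 26227
84738 = 3·26227 + 6057
26227 = 4·6057 + 1999
6057 = 3·1999 + 60
1999 = 33·60 + 19
60 = 3·19 + 3
19 = 6·3 + 1
3 = 3·1 + 0
The gcd is 1. Working backward:
1 = 19 − 6·3
1 = −6·60 + 19·19
1 = 19·1999 − 633·60
1 = −633·6057 + 1918·1999
1 = 1918·26227 − 8305·6057
1 = −8305·84738 + 26833·26227
1 = 26833·110965 − 35138·84738
1 = −35138·1527283 + 483627·110965
So 110965·483627 ≡ 1 (mod 1527283).

483627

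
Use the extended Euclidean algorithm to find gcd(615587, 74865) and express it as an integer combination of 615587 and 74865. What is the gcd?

7

Repeated division:
615587 = 8·74865 + 16667
74865 = 4·16667 + 8197
16667 = 2·8197 + 273
8197 = 30·273 + 7
273 = 39·7 + 0
gcd(615587, 74865) = 7.
Express as a combination:
7 = 8197 − 30·273
7 = −30·16667 + 61·8197
7 = 61·74865 − 274·16667
7 = −274·615587 + 2253·74865
So 7 = (-274)·615587 + (2253)·74865.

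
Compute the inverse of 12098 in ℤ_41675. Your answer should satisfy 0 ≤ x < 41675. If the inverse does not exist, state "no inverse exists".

31537

gcd(41675, 12098) by repeated division:
41675 = 3×12098 + 5381
12098 = 2×5381 + 1336
5381 = 4×1336 + 37
1336 = 36×37 + 4
37 = 9×4 + 1
4 = 4×1 + 0
Since gcd(12098, 41675) = 1, back-substitute to write 1 as a combination:
1 = 37 − 9·4
1 = −9·1336 + 325·37
1 = 325·5381 − 1309·1336
1 = −1309·12098 + 2943·5381
1 = 2943·41675 − 10138·12098
Thus 12098·(-10138) ≡ 1 (mod 41675); reducing, -10138 mod 41675 = 31537.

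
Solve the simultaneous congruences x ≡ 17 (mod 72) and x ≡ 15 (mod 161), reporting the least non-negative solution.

5489

Write x = 17 + 72·k. Then 72·k ≡ 15 − 17 ≡ 159 (mod 161).
Need 72⁻¹ mod 161. Extended Euclid on (161, 72):
161 = 2·72 + 17
72 = 4·17 + 4
17 = 4·4 + 1
4 = 4·1 + 0
Back-substitute:
1 = 17 − 4·4
1 = −4·72 + 17·17
1 = 17·161 − 38·72
72⁻¹ ≡ 123 (mod 161), so k ≡ 123·159 ≡ 76 (mod 161).
x = 17 + 72·76 = 5489.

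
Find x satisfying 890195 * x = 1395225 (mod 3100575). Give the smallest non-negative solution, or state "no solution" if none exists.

578160

First find gcd(890195, 3100575):
3100575 = 3·890195 + 429990
890195 = 2·429990 + 30215
429990 = 14·30215 + 6980
30215 = 4·6980 + 2295
6980 = 3·2295 + 95
2295 = 24·95 + 15
95 = 6·15 + 5
15 = 3·5 + 0
gcd = 5 and 5 | 1395225, so solutions exist. Divide through by 5: 178039x ≡ 279045 (mod 620115).
Now find 178039⁻¹ mod 620115:
620115 = 3*178039 + 85998
178039 = 2*85998 + 6043
85998 = 14*6043 + 1396
6043 = 4*1396 + 459
1396 = 3*459 + 19
459 = 24*19 + 3
19 = 6*3 + 1
3 = 3*1 + 0
Back-substitute:
1 = 19 − 6·3
1 = −6·459 + 145·19
1 = 145·1396 − 441·459
1 = −441·6043 + 1909·1396
1 = 1909·85998 − 27167·6043
1 = −27167·178039 + 56243·85998
1 = 56243·620115 − 195896·178039
So 178039·(-195896) ≡ 1 (mod 620115), i.e. 178039⁻¹ ≡ 424219.
Then x ≡ 424219·279045 ≡ 578160 (mod 620115); the smallest non-negative solution is x = 578160.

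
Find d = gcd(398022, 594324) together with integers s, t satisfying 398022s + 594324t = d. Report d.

Repeated division:
594324 = 1*398022 + 196302
398022 = 2*196302 + 5418
196302 = 36*5418 + 1254
5418 = 4*1254 + 402
1254 = 3*402 + 48
402 = 8*48 + 18
48 = 2*18 + 12
18 = 1*12 + 6
12 = 2*6 + 0
gcd(398022, 594324) = 6.
Back-substituting:
6 = 18 − 12
6 = −48 + 3·18
6 = 3·402 − 25·48
6 = −25·1254 + 78·402
6 = 78·5418 − 337·1254
6 = −337·196302 + 12210·5418
6 = 12210·398022 − 24757·196302
6 = −24757·594324 + 36967·398022
So 6 = (-24757)·594324 + (36967)·398022.

6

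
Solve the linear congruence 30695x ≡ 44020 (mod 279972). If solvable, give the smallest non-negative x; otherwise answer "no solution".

no solution

gcd(30695, 279972):
279972 = 9×30695 + 3717
30695 = 8×3717 + 959
3717 = 3×959 + 840
959 = 1×840 + 119
840 = 7×119 + 7
119 = 17×7 + 0
gcd = 7, but 7 ∤ 44020, so the congruence has no solution.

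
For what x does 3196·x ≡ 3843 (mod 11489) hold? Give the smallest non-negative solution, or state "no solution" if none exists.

First find gcd(3196, 11489):
11489 = 3*3196 + 1901
3196 = 1*1901 + 1295
1901 = 1*1295 + 606
1295 = 2*606 + 83
606 = 7*83 + 25
83 = 3*25 + 8
25 = 3*8 + 1
8 = 8*1 + 0
gcd = 1, so a unique solution mod 11489 exists.
Back-substitute for the Bézout coefficients:
1 = 25 − 3·8
1 = −3·83 + 10·25
1 = 10·606 − 73·83
1 = −73·1295 + 156·606
1 = 156·1901 − 229·1295
1 = −229·3196 + 385·1901
1 = 385·11489 − 1384·3196
So 3196·(-1384) ≡ 1 (mod 11489), giving 3196⁻¹ ≡ 10105.
x ≡ 3196⁻¹·3843 ≡ 10105·3843 ≡ 695 (mod 11489).

695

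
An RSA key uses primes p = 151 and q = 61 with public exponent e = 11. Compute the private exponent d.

φ(n) = (p−1)(q−1) = 150·60 = 9000.
Need d with 11·d ≡ 1 (mod 9000). Apply the extended Euclidean algorithm:
9000 = 818×11 + 2
11 = 5×2 + 1
2 = 2×1 + 0
Back-substitute:
1 = 11 − 5·2
1 = −5·9000 + 4091·11
So 11·4091 ≡ 1 (mod 9000), hence d = 4091.

4091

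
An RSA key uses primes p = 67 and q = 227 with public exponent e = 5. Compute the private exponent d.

11933

φ(n) = (p−1)(q−1) = 66·226 = 14916.
Need d with 5·d ≡ 1 (mod 14916). Apply the extended Euclidean algorithm:
14916 = 2983·5 + 1
5 = 5·1 + 0
Back-substitute:
1 = 14916 − 2983·5
So 5·(-2983) ≡ 1 (mod 14916), hence d ≡ -2983 ≡ 11933 (mod 14916).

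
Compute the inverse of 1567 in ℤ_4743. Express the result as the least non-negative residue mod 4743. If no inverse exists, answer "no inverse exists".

1468

Run Euclid on (4743, 1567):
4743 = 3·1567 + 42
1567 = 37·42 + 13
42 = 3·13 + 3
13 = 4·3 + 1
3 = 3·1 + 0
gcd = 1, so the inverse exists. Back-substitute:
1 = 13 − 4·3
1 = −4·42 + 13·13
1 = 13·1567 − 485·42
1 = −485·4743 + 1468·1567
So 1567·1468 ≡ 1 (mod 4743).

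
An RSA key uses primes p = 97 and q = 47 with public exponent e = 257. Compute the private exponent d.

φ(n) = (p−1)(q−1) = 96·46 = 4416.
Need d with 257·d ≡ 1 (mod 4416). Apply the extended Euclidean algorithm:
4416 = 17*257 + 47
257 = 5*47 + 22
47 = 2*22 + 3
22 = 7*3 + 1
3 = 3*1 + 0
Back-substitute:
1 = 22 − 7·3
1 = −7·47 + 15·22
1 = 15·257 − 82·47
1 = −82·4416 + 1409·257
So 257·1409 ≡ 1 (mod 4416), hence d = 1409.

1409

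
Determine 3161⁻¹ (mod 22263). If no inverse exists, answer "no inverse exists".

Extended Euclidean algorithm:
22263 = 7×3161 + 136
3161 = 23×136 + 33
136 = 4×33 + 4
33 = 8×4 + 1
4 = 4×1 + 0
Since gcd(3161, 22263) = 1, back-substitute to write 1 as a combination:
1 = 33 − 8·4
1 = −8·136 + 33·33
1 = 33·3161 − 767·136
1 = −767·22263 + 5402·3161
So 3161·5402 ≡ 1 (mod 22263).

5402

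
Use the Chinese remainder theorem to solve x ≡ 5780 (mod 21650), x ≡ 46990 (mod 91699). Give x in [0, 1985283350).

Write x = 5780 + 21650·k. Then 21650·k ≡ 46990 − 5780 ≡ 41210 (mod 91699).
Need 21650⁻¹ mod 91699. Extended Euclid on (91699, 21650):
91699 = 4*21650 + 5099
21650 = 4*5099 + 1254
5099 = 4*1254 + 83
1254 = 15*83 + 9
83 = 9*9 + 2
9 = 4*2 + 1
2 = 2*1 + 0
Back-substitute:
1 = 9 − 4·2
1 = −4·83 + 37·9
1 = 37·1254 − 559·83
1 = −559·5099 + 2273·1254
1 = 2273·21650 − 9651·5099
1 = −9651·91699 + 40877·21650
21650⁻¹ ≡ 40877 (mod 91699), so k ≡ 40877·41210 ≡ 30540 (mod 91699).
x = 5780 + 21650·30540 = 661196780.

661196780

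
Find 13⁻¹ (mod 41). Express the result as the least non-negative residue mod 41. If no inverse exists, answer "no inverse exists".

gcd(41, 13) by repeated division:
41 = 3·13 + 2
13 = 6·2 + 1
2 = 2·1 + 0
gcd = 1, so the inverse exists. Back-substitute:
1 = 13 − 6·2
1 = −6·41 + 19·13
So 13·19 ≡ 1 (mod 41).

19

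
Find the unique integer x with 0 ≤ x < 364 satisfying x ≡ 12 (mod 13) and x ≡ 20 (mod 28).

272

Write x = 12 + 13·k. Then 13·k ≡ 20 − 12 ≡ 8 (mod 28).
Need 13⁻¹ mod 28. Extended Euclid on (28, 13):
28 = 2·13 + 2
13 = 6·2 + 1
2 = 2·1 + 0
Back-substitute:
1 = 13 − 6·2
1 = −6·28 + 13·13
13⁻¹ ≡ 13 (mod 28), so k ≡ 13·8 ≡ 20 (mod 28).
x = 12 + 13·20 = 272.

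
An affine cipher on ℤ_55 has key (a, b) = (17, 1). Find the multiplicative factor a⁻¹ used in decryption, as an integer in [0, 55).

13

gcd(55, 17) by repeated division:
55 = 3×17 + 4
17 = 4×4 + 1
4 = 4×1 + 0
Since gcd(17, 55) = 1, back-substitute to write 1 as a combination:
1 = 17 − 4·4
1 = −4·55 + 13·17
So 17·13 ≡ 1 (mod 55).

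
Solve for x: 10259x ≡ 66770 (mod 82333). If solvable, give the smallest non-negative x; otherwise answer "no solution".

First find gcd(10259, 82333):
82333 = 8×10259 + 261
10259 = 39×261 + 80
261 = 3×80 + 21
80 = 3×21 + 17
21 = 1×17 + 4
17 = 4×4 + 1
4 = 4×1 + 0
gcd = 1, so a unique solution mod 82333 exists.
Back-substitute for the Bézout coefficients:
1 = 17 − 4·4
1 = −4·21 + 5·17
1 = 5·80 − 19·21
1 = −19·261 + 62·80
1 = 62·10259 − 2437·261
1 = −2437·82333 + 19558·10259
So 10259·(19558) ≡ 1 (mod 82333), giving 10259⁻¹ ≡ 19558.
x ≡ 10259⁻¹·66770 ≡ 19558·66770 ≡ 3947 (mod 82333).

3947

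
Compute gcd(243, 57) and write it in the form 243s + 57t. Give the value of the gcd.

3

Apply Euclid's algorithm to 243 and 57:
243 = 4*57 + 15
57 = 3*15 + 12
15 = 1*12 + 3
12 = 4*3 + 0
gcd(243, 57) = 3.
Working backward:
3 = 15 − 12
3 = −57 + 4·15
3 = 4·243 − 17·57
So 3 = (4)·243 + (-17)·57.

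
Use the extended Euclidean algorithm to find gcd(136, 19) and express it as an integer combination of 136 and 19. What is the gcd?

1

Apply Euclid's algorithm to 136 and 19:
136 = 7×19 + 3
19 = 6×3 + 1
3 = 3×1 + 0
gcd(136, 19) = 1.
Express as a combination:
1 = 19 − 6·3
1 = −6·136 + 43·19
So 1 = (-6)·136 + (43)·19.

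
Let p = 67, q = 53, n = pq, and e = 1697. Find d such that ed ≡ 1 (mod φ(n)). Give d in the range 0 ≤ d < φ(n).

φ(n) = (p−1)(q−1) = 66·52 = 3432.
Need d with 1697·d ≡ 1 (mod 3432). Apply the extended Euclidean algorithm:
3432 = 2*1697 + 38
1697 = 44*38 + 25
38 = 1*25 + 13
25 = 1*13 + 12
13 = 1*12 + 1
12 = 12*1 + 0
Back-substitute:
1 = 13 − 12
1 = −25 + 2·13
1 = 2·38 − 3·25
1 = −3·1697 + 134·38
1 = 134·3432 − 271·1697
So 1697·(-271) ≡ 1 (mod 3432), hence d ≡ -271 ≡ 3161 (mod 3432).

3161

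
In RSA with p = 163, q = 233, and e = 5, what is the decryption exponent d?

φ(n) = (p−1)(q−1) = 162·232 = 37584.
Need d with 5·d ≡ 1 (mod 37584). Apply the extended Euclidean algorithm:
37584 = 7516*5 + 4
5 = 1*4 + 1
4 = 4*1 + 0
Back-substitute:
1 = 5 − 4
1 = −37584 + 7517·5
So 5·7517 ≡ 1 (mod 37584), hence d = 7517.

7517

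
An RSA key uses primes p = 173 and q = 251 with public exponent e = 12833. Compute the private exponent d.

φ(n) = (p−1)(q−1) = 172·250 = 43000.
Need d with 12833·d ≡ 1 (mod 43000). Apply the extended Euclidean algorithm:
43000 = 3×12833 + 4501
12833 = 2×4501 + 3831
4501 = 1×3831 + 670
3831 = 5×670 + 481
670 = 1×481 + 189
481 = 2×189 + 103
189 = 1×103 + 86
103 = 1×86 + 17
86 = 5×17 + 1
17 = 17×1 + 0
Back-substitute:
1 = 86 − 5·17
1 = −5·103 + 6·86
1 = 6·189 − 11·103
1 = −11·481 + 28·189
1 = 28·670 − 39·481
1 = −39·3831 + 223·670
1 = 223·4501 − 262·3831
1 = −262·12833 + 747·4501
1 = 747·43000 − 2503·12833
So 12833·(-2503) ≡ 1 (mod 43000), hence d ≡ -2503 ≡ 40497 (mod 43000).

40497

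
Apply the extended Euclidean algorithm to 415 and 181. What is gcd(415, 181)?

Euclidean algorithm:
415 = 2*181 + 53
181 = 3*53 + 22
53 = 2*22 + 9
22 = 2*9 + 4
9 = 2*4 + 1
4 = 4*1 + 0
gcd(415, 181) = 1.
Back-substituting:
1 = 9 − 2·4
1 = −2·22 + 5·9
1 = 5·53 − 12·22
1 = −12·181 + 41·53
1 = 41·415 − 94·181
So 1 = (41)·415 + (-94)·181.

1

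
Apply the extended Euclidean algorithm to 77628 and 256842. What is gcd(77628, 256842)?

Euclidean algorithm:
256842 = 3·77628 + 23958
77628 = 3·23958 + 5754
23958 = 4·5754 + 942
5754 = 6·942 + 102
942 = 9·102 + 24
102 = 4·24 + 6
24 = 4·6 + 0
gcd(77628, 256842) = 6.
Express as a combination:
6 = 102 − 4·24
6 = −4·942 + 37·102
6 = 37·5754 − 226·942
6 = −226·23958 + 941·5754
6 = 941·77628 − 3049·23958
6 = −3049·256842 + 10088·77628
So 6 = (-3049)·256842 + (10088)·77628.

6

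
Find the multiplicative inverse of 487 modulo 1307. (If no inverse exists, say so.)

Extended Euclidean algorithm:
1307 = 2*487 + 333
487 = 1*333 + 154
333 = 2*154 + 25
154 = 6*25 + 4
25 = 6*4 + 1
4 = 4*1 + 0
Since gcd(487, 1307) = 1, back-substitute to write 1 as a combination:
1 = 25 − 6·4
1 = −6·154 + 37·25
1 = 37·333 − 80·154
1 = −80·487 + 117·333
1 = 117·1307 − 314·487
Hence 487⁻¹ ≡ -314 ≡ 993 (mod 1307).

993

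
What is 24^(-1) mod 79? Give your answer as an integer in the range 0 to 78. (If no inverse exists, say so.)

56

Run Euclid on (79, 24):
79 = 3·24 + 7
24 = 3·7 + 3
7 = 2·3 + 1
3 = 3·1 + 0
gcd = 1, so the inverse exists. Back-substitute:
1 = 7 − 2·3
1 = −2·24 + 7·7
1 = 7·79 − 23·24
Hence 24⁻¹ ≡ -23 ≡ 56 (mod 79).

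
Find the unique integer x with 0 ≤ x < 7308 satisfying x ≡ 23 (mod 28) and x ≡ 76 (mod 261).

5035

Write x = 23 + 28·k. Then 28·k ≡ 76 − 23 ≡ 53 (mod 261).
Need 28⁻¹ mod 261. Extended Euclid on (261, 28):
261 = 9·28 + 9
28 = 3·9 + 1
9 = 9·1 + 0
Back-substitute:
1 = 28 − 3·9
1 = −3·261 + 28·28
28⁻¹ ≡ 28 (mod 261), so k ≡ 28·53 ≡ 179 (mod 261).
x = 23 + 28·179 = 5035.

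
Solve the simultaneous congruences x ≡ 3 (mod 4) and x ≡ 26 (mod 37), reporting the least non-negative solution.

63

Write x = 3 + 4·k. Then 4·k ≡ 26 − 3 ≡ 23 (mod 37).
Need 4⁻¹ mod 37. Extended Euclid on (37, 4):
37 = 9*4 + 1
4 = 4*1 + 0
Back-substitute:
1 = 37 − 9·4
4⁻¹ ≡ 28 (mod 37), so k ≡ 28·23 ≡ 15 (mod 37).
x = 3 + 4·15 = 63.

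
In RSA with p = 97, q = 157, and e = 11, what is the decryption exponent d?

2723

φ(n) = (p−1)(q−1) = 96·156 = 14976.
Need d with 11·d ≡ 1 (mod 14976). Apply the extended Euclidean algorithm:
14976 = 1361*11 + 5
11 = 2*5 + 1
5 = 5*1 + 0
Back-substitute:
1 = 11 − 2·5
1 = −2·14976 + 2723·11
So 11·2723 ≡ 1 (mod 14976), hence d = 2723.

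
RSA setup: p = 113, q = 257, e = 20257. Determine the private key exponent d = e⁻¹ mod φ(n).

13537

φ(n) = (p−1)(q−1) = 112·256 = 28672.
Need d with 20257·d ≡ 1 (mod 28672). Apply the extended Euclidean algorithm:
28672 = 1×20257 + 8415
20257 = 2×8415 + 3427
8415 = 2×3427 + 1561
3427 = 2×1561 + 305
1561 = 5×305 + 36
305 = 8×36 + 17
36 = 2×17 + 2
17 = 8×2 + 1
2 = 2×1 + 0
Back-substitute:
1 = 17 − 8·2
1 = −8·36 + 17·17
1 = 17·305 − 144·36
1 = −144·1561 + 737·305
1 = 737·3427 − 1618·1561
1 = −1618·8415 + 3973·3427
1 = 3973·20257 − 9564·8415
1 = −9564·28672 + 13537·20257
So 20257·13537 ≡ 1 (mod 28672), hence d = 13537.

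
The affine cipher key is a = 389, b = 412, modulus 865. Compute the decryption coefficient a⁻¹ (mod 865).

169

Extended Euclidean algorithm:
865 = 2×389 + 87
389 = 4×87 + 41
87 = 2×41 + 5
41 = 8×5 + 1
5 = 5×1 + 0
gcd = 1, so the inverse exists. Back-substitute:
1 = 41 − 8·5
1 = −8·87 + 17·41
1 = 17·389 − 76·87
1 = −76·865 + 169·389
So 389·169 ≡ 1 (mod 865).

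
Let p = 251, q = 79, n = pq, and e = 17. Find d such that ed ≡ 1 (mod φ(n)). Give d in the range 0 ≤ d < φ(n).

18353

φ(n) = (p−1)(q−1) = 250·78 = 19500.
Need d with 17·d ≡ 1 (mod 19500). Apply the extended Euclidean algorithm:
19500 = 1147·17 + 1
17 = 17·1 + 0
Back-substitute:
1 = 19500 − 1147·17
So 17·(-1147) ≡ 1 (mod 19500), hence d ≡ -1147 ≡ 18353 (mod 19500).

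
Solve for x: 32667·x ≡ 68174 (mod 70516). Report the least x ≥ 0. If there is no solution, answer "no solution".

First find gcd(32667, 70516):
70516 = 2·32667 + 5182
32667 = 6·5182 + 1575
5182 = 3·1575 + 457
1575 = 3·457 + 204
457 = 2·204 + 49
204 = 4·49 + 8
49 = 6·8 + 1
8 = 8·1 + 0
gcd = 1, so a unique solution mod 70516 exists.
Back-substitute for the Bézout coefficients:
1 = 49 − 6·8
1 = −6·204 + 25·49
1 = 25·457 − 56·204
1 = −56·1575 + 193·457
1 = 193·5182 − 635·1575
1 = −635·32667 + 4003·5182
1 = 4003·70516 − 8641·32667
So 32667·(-8641) ≡ 1 (mod 70516), giving 32667⁻¹ ≡ 61875.
x ≡ 32667⁻¹·68174 ≡ 61875·68174 ≡ 69646 (mod 70516).

69646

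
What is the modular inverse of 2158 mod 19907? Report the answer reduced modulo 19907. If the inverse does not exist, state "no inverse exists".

gcd(19907, 2158) by repeated division:
19907 = 9·2158 + 485
2158 = 4·485 + 218
485 = 2·218 + 49
218 = 4·49 + 22
49 = 2·22 + 5
22 = 4·5 + 2
5 = 2·2 + 1
2 = 2·1 + 0
The gcd is 1. Working backward:
1 = 5 − 2·2
1 = −2·22 + 9·5
1 = 9·49 − 20·22
1 = −20·218 + 89·49
1 = 89·485 − 198·218
1 = −198·2158 + 881·485
1 = 881·19907 − 8127·2158
Thus 2158·(-8127) ≡ 1 (mod 19907); reducing, -8127 mod 19907 = 11780.

11780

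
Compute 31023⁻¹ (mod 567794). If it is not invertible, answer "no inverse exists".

484683

gcd(567794, 31023) by repeated division:
567794 = 18*31023 + 9380
31023 = 3*9380 + 2883
9380 = 3*2883 + 731
2883 = 3*731 + 690
731 = 1*690 + 41
690 = 16*41 + 34
41 = 1*34 + 7
34 = 4*7 + 6
7 = 1*6 + 1
6 = 6*1 + 0
The gcd is 1. Working backward:
1 = 7 − 6
1 = −34 + 5·7
1 = 5·41 − 6·34
1 = −6·690 + 101·41
1 = 101·731 − 107·690
1 = −107·2883 + 422·731
1 = 422·9380 − 1373·2883
1 = −1373·31023 + 4541·9380
1 = 4541·567794 − 83111·31023
Thus 31023·(-83111) ≡ 1 (mod 567794); reducing, -83111 mod 567794 = 484683.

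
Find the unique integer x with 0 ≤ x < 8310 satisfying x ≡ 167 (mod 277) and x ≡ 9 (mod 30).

4599

Write x = 167 + 277·k. Then 277·k ≡ 9 − 167 ≡ 22 (mod 30).
Need 277⁻¹ mod 30. Extended Euclid on (30, 7):
30 = 4*7 + 2
7 = 3*2 + 1
2 = 2*1 + 0
Back-substitute:
1 = 7 − 3·2
1 = −3·30 + 13·7
277⁻¹ ≡ 13 (mod 30), so k ≡ 13·22 ≡ 16 (mod 30).
x = 167 + 277·16 = 4599.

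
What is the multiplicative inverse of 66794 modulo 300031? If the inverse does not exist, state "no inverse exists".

Run Euclid on (300031, 66794):
300031 = 4*66794 + 32855
66794 = 2*32855 + 1084
32855 = 30*1084 + 335
1084 = 3*335 + 79
335 = 4*79 + 19
79 = 4*19 + 3
19 = 6*3 + 1
3 = 3*1 + 0
The gcd is 1. Working backward:
1 = 19 − 6·3
1 = −6·79 + 25·19
1 = 25·335 − 106·79
1 = −106·1084 + 343·335
1 = 343·32855 − 10396·1084
1 = −10396·66794 + 21135·32855
1 = 21135·300031 − 94936·66794
Thus 66794·(-94936) ≡ 1 (mod 300031); reducing, -94936 mod 300031 = 205095.

205095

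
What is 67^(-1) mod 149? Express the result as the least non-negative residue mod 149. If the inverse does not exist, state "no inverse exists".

129

Run Euclid on (149, 67):
149 = 2×67 + 15
67 = 4×15 + 7
15 = 2×7 + 1
7 = 7×1 + 0
The gcd is 1. Working backward:
1 = 15 − 2·7
1 = −2·67 + 9·15
1 = 9·149 − 20·67
Thus 67·(-20) ≡ 1 (mod 149); reducing, -20 mod 149 = 129.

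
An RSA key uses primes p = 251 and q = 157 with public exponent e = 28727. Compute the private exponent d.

φ(n) = (p−1)(q−1) = 250·156 = 39000.
Need d with 28727·d ≡ 1 (mod 39000). Apply the extended Euclidean algorithm:
39000 = 1×28727 + 10273
28727 = 2×10273 + 8181
10273 = 1×8181 + 2092
8181 = 3×2092 + 1905
2092 = 1×1905 + 187
1905 = 10×187 + 35
187 = 5×35 + 12
35 = 2×12 + 11
12 = 1×11 + 1
11 = 11×1 + 0
Back-substitute:
1 = 12 − 11
1 = −35 + 3·12
1 = 3·187 − 16·35
1 = −16·1905 + 163·187
1 = 163·2092 − 179·1905
1 = −179·8181 + 700·2092
1 = 700·10273 − 879·8181
1 = −879·28727 + 2458·10273
1 = 2458·39000 − 3337·28727
So 28727·(-3337) ≡ 1 (mod 39000), hence d ≡ -3337 ≡ 35663 (mod 39000).

35663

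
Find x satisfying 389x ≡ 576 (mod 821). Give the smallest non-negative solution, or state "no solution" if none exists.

546

First find gcd(389, 821):
821 = 2*389 + 43
389 = 9*43 + 2
43 = 21*2 + 1
2 = 2*1 + 0
gcd = 1, so a unique solution mod 821 exists.
Back-substitute for the Bézout coefficients:
1 = 43 − 21·2
1 = −21·389 + 190·43
1 = 190·821 − 401·389
So 389·(-401) ≡ 1 (mod 821), giving 389⁻¹ ≡ 420.
x ≡ 389⁻¹·576 ≡ 420·576 ≡ 546 (mod 821).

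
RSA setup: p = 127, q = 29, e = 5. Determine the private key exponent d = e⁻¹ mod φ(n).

2117

φ(n) = (p−1)(q−1) = 126·28 = 3528.
Need d with 5·d ≡ 1 (mod 3528). Apply the extended Euclidean algorithm:
3528 = 705×5 + 3
5 = 1×3 + 2
3 = 1×2 + 1
2 = 2×1 + 0
Back-substitute:
1 = 3 − 2
1 = −5 + 2·3
1 = 2·3528 − 1411·5
So 5·(-1411) ≡ 1 (mod 3528), hence d ≡ -1411 ≡ 2117 (mod 3528).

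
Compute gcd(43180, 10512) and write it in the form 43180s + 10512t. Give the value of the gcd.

Euclidean algorithm:
43180 = 4·10512 + 1132
10512 = 9·1132 + 324
1132 = 3·324 + 160
324 = 2·160 + 4
160 = 40·4 + 0
gcd(43180, 10512) = 4.
Express as a combination:
4 = 324 − 2·160
4 = −2·1132 + 7·324
4 = 7·10512 − 65·1132
4 = −65·43180 + 267·10512
So 4 = (-65)·43180 + (267)·10512.

4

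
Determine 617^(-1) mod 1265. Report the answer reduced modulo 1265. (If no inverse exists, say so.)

Run Euclid on (1265, 617):
1265 = 2×617 + 31
617 = 19×31 + 28
31 = 1×28 + 3
28 = 9×3 + 1
3 = 3×1 + 0
The gcd is 1. Working backward:
1 = 28 − 9·3
1 = −9·31 + 10·28
1 = 10·617 − 199·31
1 = −199·1265 + 408·617
So 617·408 ≡ 1 (mod 1265).

408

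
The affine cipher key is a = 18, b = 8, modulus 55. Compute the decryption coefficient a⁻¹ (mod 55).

52

Run Euclid on (55, 18):
55 = 3×18 + 1
18 = 18×1 + 0
The gcd is 1. Working backward:
1 = 55 − 3·18
So 18·(-3) ≡ 1 (mod 55), and -3 ≡ 52 (mod 55).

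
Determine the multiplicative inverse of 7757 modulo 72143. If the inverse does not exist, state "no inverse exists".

Apply the Euclidean algorithm to 72143 and 7757:
72143 = 9×7757 + 2330
7757 = 3×2330 + 767
2330 = 3×767 + 29
767 = 26×29 + 13
29 = 2×13 + 3
13 = 4×3 + 1
3 = 3×1 + 0
The gcd is 1. Working backward:
1 = 13 − 4·3
1 = −4·29 + 9·13
1 = 9·767 − 238·29
1 = −238·2330 + 723·767
1 = 723·7757 − 2407·2330
1 = −2407·72143 + 22386·7757
So 7757·22386 ≡ 1 (mod 72143).

22386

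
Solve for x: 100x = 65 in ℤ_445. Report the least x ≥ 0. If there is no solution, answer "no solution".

First find gcd(100, 445):
445 = 4·100 + 45
100 = 2·45 + 10
45 = 4·10 + 5
10 = 2·5 + 0
gcd = 5 and 5 | 65, so solutions exist. Divide through by 5: 20x ≡ 13 (mod 89).
Now find 20⁻¹ mod 89:
89 = 4·20 + 9
20 = 2·9 + 2
9 = 4·2 + 1
2 = 2·1 + 0
Back-substitute:
1 = 9 − 4·2
1 = −4·20 + 9·9
1 = 9·89 − 40·20
So 20·(-40) ≡ 1 (mod 89), i.e. 20⁻¹ ≡ 49.
Then x ≡ 49·13 ≡ 14 (mod 89); the smallest non-negative solution is x = 14.

14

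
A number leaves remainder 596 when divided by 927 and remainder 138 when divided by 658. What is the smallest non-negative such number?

200828

Write x = 596 + 927·k. Then 927·k ≡ 138 − 596 ≡ 200 (mod 658).
Need 927⁻¹ mod 658. Extended Euclid on (658, 269):
658 = 2*269 + 120
269 = 2*120 + 29
120 = 4*29 + 4
29 = 7*4 + 1
4 = 4*1 + 0
Back-substitute:
1 = 29 − 7·4
1 = −7·120 + 29·29
1 = 29·269 − 65·120
1 = −65·658 + 159·269
927⁻¹ ≡ 159 (mod 658), so k ≡ 159·200 ≡ 216 (mod 658).
x = 596 + 927·216 = 200828.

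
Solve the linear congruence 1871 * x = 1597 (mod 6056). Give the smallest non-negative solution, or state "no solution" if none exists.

First find gcd(1871, 6056):
6056 = 3×1871 + 443
1871 = 4×443 + 99
443 = 4×99 + 47
99 = 2×47 + 5
47 = 9×5 + 2
5 = 2×2 + 1
2 = 2×1 + 0
gcd = 1, so a unique solution mod 6056 exists.
Back-substitute for the Bézout coefficients:
1 = 5 − 2·2
1 = −2·47 + 19·5
1 = 19·99 − 40·47
1 = −40·443 + 179·99
1 = 179·1871 − 756·443
1 = −756·6056 + 2447·1871
So 1871·(2447) ≡ 1 (mod 6056), giving 1871⁻¹ ≡ 2447.
x ≡ 1871⁻¹·1597 ≡ 2447·1597 ≡ 1739 (mod 6056).

1739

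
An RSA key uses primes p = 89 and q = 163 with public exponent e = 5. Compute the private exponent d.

11405

φ(n) = (p−1)(q−1) = 88·162 = 14256.
Need d with 5·d ≡ 1 (mod 14256). Apply the extended Euclidean algorithm:
14256 = 2851·5 + 1
5 = 5·1 + 0
Back-substitute:
1 = 14256 − 2851·5
So 5·(-2851) ≡ 1 (mod 14256), hence d ≡ -2851 ≡ 11405 (mod 14256).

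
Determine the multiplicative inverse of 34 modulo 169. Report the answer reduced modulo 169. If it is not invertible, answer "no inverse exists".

5

Run Euclid on (169, 34):
169 = 4·34 + 33
34 = 1·33 + 1
33 = 33·1 + 0
Since gcd(34, 169) = 1, back-substitute to write 1 as a combination:
1 = 34 − 33
1 = −169 + 5·34
So 34·5 ≡ 1 (mod 169).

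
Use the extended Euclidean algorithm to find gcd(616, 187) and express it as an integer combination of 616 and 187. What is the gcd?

11

Repeated division:
616 = 3×187 + 55
187 = 3×55 + 22
55 = 2×22 + 11
22 = 2×11 + 0
gcd(616, 187) = 11.
Express as a combination:
11 = 55 − 2·22
11 = −2·187 + 7·55
11 = 7·616 − 23·187
So 11 = (7)·616 + (-23)·187.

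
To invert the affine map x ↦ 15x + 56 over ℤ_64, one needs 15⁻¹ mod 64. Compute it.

Extended Euclidean algorithm:
64 = 4·15 + 4
15 = 3·4 + 3
4 = 1·3 + 1
3 = 3·1 + 0
Since gcd(15, 64) = 1, back-substitute to write 1 as a combination:
1 = 4 − 3
1 = −15 + 4·4
1 = 4·64 − 17·15
Thus 15·(-17) ≡ 1 (mod 64); reducing, -17 mod 64 = 47.

47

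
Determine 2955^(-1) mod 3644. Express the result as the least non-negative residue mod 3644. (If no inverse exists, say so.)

Extended Euclidean algorithm:
3644 = 1*2955 + 689
2955 = 4*689 + 199
689 = 3*199 + 92
199 = 2*92 + 15
92 = 6*15 + 2
15 = 7*2 + 1
2 = 2*1 + 0
Since gcd(2955, 3644) = 1, back-substitute to write 1 as a combination:
1 = 15 − 7·2
1 = −7·92 + 43·15
1 = 43·199 − 93·92
1 = −93·689 + 322·199
1 = 322·2955 − 1381·689
1 = −1381·3644 + 1703·2955
So 2955·1703 ≡ 1 (mod 3644).

1703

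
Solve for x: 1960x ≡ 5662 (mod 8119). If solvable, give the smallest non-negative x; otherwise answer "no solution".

6059

First find gcd(1960, 8119):
8119 = 4×1960 + 279
1960 = 7×279 + 7
279 = 39×7 + 6
7 = 1×6 + 1
6 = 6×1 + 0
gcd = 1, so a unique solution mod 8119 exists.
Back-substitute for the Bézout coefficients:
1 = 7 − 6
1 = −279 + 40·7
1 = 40·1960 − 281·279
1 = −281·8119 + 1164·1960
So 1960·(1164) ≡ 1 (mod 8119), giving 1960⁻¹ ≡ 1164.
x ≡ 1960⁻¹·5662 ≡ 1164·5662 ≡ 6059 (mod 8119).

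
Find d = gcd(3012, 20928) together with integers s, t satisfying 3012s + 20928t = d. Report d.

12

Euclidean algorithm:
20928 = 6·3012 + 2856
3012 = 1·2856 + 156
2856 = 18·156 + 48
156 = 3·48 + 12
48 = 4·12 + 0
gcd(3012, 20928) = 12.
Back-substituting:
12 = 156 − 3·48
12 = −3·2856 + 55·156
12 = 55·3012 − 58·2856
12 = −58·20928 + 403·3012
So 12 = (-58)·20928 + (403)·3012.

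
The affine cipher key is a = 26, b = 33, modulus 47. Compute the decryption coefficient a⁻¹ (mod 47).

Extended Euclidean algorithm:
47 = 1·26 + 21
26 = 1·21 + 5
21 = 4·5 + 1
5 = 5·1 + 0
gcd = 1, so the inverse exists. Back-substitute:
1 = 21 − 4·5
1 = −4·26 + 5·21
1 = 5·47 − 9·26
So 26·(-9) ≡ 1 (mod 47), and -9 ≡ 38 (mod 47).

38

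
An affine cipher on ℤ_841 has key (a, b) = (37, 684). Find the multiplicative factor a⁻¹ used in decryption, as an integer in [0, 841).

Extended Euclidean algorithm:
841 = 22·37 + 27
37 = 1·27 + 10
27 = 2·10 + 7
10 = 1·7 + 3
7 = 2·3 + 1
3 = 3·1 + 0
The gcd is 1. Working backward:
1 = 7 − 2·3
1 = −2·10 + 3·7
1 = 3·27 − 8·10
1 = −8·37 + 11·27
1 = 11·841 − 250·37
Thus 37·(-250) ≡ 1 (mod 841); reducing, -250 mod 841 = 591.

591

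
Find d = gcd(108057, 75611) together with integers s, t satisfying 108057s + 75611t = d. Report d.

1

Apply Euclid's algorithm to 108057 and 75611:
108057 = 1·75611 + 32446
75611 = 2·32446 + 10719
32446 = 3·10719 + 289
10719 = 37·289 + 26
289 = 11·26 + 3
26 = 8·3 + 2
3 = 1·2 + 1
2 = 2·1 + 0
gcd(108057, 75611) = 1.
Express as a combination:
1 = 3 − 2
1 = −26 + 9·3
1 = 9·289 − 100·26
1 = −100·10719 + 3709·289
1 = 3709·32446 − 11227·10719
1 = −11227·75611 + 26163·32446
1 = 26163·108057 − 37390·75611
So 1 = (26163)·108057 + (-37390)·75611.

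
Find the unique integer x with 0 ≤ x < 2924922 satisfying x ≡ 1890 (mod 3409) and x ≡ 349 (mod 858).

Write x = 1890 + 3409·k. Then 3409·k ≡ 349 − 1890 ≡ 175 (mod 858).
Need 3409⁻¹ mod 858. Extended Euclid on (858, 835):
858 = 1×835 + 23
835 = 36×23 + 7
23 = 3×7 + 2
7 = 3×2 + 1
2 = 2×1 + 0
Back-substitute:
1 = 7 − 3·2
1 = −3·23 + 10·7
1 = 10·835 − 363·23
1 = −363·858 + 373·835
3409⁻¹ ≡ 373 (mod 858), so k ≡ 373·175 ≡ 67 (mod 858).
x = 1890 + 3409·67 = 230293.

230293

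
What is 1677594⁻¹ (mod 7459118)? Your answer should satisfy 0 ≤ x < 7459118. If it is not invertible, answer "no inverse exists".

no inverse exists

Compute gcd(1677594, 7459118):
7459118 = 4*1677594 + 748742
1677594 = 2*748742 + 180110
748742 = 4*180110 + 28302
180110 = 6*28302 + 10298
28302 = 2*10298 + 7706
10298 = 1*7706 + 2592
7706 = 2*2592 + 2522
2592 = 1*2522 + 70
2522 = 36*70 + 2
70 = 35*2 + 0
Since gcd = 2 > 1, 1677594 is not a unit mod 7459118.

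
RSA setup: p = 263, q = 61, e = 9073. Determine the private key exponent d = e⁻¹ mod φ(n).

6577

φ(n) = (p−1)(q−1) = 262·60 = 15720.
Need d with 9073·d ≡ 1 (mod 15720). Apply the extended Euclidean algorithm:
15720 = 1*9073 + 6647
9073 = 1*6647 + 2426
6647 = 2*2426 + 1795
2426 = 1*1795 + 631
1795 = 2*631 + 533
631 = 1*533 + 98
533 = 5*98 + 43
98 = 2*43 + 12
43 = 3*12 + 7
12 = 1*7 + 5
7 = 1*5 + 2
5 = 2*2 + 1
2 = 2*1 + 0
Back-substitute:
1 = 5 − 2·2
1 = −2·7 + 3·5
1 = 3·12 − 5·7
1 = −5·43 + 18·12
1 = 18·98 − 41·43
1 = −41·533 + 223·98
1 = 223·631 − 264·533
1 = −264·1795 + 751·631
1 = 751·2426 − 1015·1795
1 = −1015·6647 + 2781·2426
1 = 2781·9073 − 3796·6647
1 = −3796·15720 + 6577·9073
So 9073·6577 ≡ 1 (mod 15720), hence d = 6577.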